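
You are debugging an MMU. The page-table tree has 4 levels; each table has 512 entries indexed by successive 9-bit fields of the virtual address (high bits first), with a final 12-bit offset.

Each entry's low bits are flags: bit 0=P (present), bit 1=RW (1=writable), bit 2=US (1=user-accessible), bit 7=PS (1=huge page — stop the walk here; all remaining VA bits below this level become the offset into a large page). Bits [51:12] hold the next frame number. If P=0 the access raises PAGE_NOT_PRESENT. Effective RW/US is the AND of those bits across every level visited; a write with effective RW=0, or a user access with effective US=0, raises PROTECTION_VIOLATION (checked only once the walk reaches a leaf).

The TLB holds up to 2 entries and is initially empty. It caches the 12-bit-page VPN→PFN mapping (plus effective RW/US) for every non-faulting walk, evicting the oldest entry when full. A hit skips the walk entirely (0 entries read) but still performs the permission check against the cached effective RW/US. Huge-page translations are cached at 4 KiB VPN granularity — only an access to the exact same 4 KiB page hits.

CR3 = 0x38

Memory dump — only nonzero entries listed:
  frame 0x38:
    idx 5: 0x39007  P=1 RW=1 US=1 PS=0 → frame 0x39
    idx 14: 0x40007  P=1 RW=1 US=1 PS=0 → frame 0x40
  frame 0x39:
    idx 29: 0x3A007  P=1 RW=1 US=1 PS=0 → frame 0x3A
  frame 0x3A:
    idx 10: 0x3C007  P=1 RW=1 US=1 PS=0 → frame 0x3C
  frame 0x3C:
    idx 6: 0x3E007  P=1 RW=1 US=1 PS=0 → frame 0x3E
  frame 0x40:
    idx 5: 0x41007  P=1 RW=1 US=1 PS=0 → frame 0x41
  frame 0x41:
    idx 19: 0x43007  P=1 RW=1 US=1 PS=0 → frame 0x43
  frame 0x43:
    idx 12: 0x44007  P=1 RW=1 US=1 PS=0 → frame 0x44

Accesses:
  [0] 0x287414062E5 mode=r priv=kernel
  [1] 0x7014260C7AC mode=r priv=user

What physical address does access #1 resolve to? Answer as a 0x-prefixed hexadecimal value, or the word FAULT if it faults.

Trace:
#0 VA=0x287414062E5 (r,kernel):
  L0 @0x38[5] → 0x39007  P=1,RW=1,US=1,PS=0
  L1 @0x39[29] → 0x3A007  P=1,RW=1,US=1,PS=0
  L2 @0x3A[10] → 0x3C007  P=1,RW=1,US=1,PS=0
  L3 @0x3C[6] → 0x3E007  P=1,RW=1,US=1,PS=0
  ✓ 0x3E2E5  — 4 lookups
#1 VA=0x7014260C7AC (r,user):
  L0 @0x38[14] → 0x40007  P=1,RW=1,US=1,PS=0
  L1 @0x40[5] → 0x41007  P=1,RW=1,US=1,PS=0
  L2 @0x41[19] → 0x43007  P=1,RW=1,US=1,PS=0
  L3 @0x43[12] → 0x44007  P=1,RW=1,US=1,PS=0
  ✓ 0x447AC  — 4 lookups

Access #1 PA: 0x447AC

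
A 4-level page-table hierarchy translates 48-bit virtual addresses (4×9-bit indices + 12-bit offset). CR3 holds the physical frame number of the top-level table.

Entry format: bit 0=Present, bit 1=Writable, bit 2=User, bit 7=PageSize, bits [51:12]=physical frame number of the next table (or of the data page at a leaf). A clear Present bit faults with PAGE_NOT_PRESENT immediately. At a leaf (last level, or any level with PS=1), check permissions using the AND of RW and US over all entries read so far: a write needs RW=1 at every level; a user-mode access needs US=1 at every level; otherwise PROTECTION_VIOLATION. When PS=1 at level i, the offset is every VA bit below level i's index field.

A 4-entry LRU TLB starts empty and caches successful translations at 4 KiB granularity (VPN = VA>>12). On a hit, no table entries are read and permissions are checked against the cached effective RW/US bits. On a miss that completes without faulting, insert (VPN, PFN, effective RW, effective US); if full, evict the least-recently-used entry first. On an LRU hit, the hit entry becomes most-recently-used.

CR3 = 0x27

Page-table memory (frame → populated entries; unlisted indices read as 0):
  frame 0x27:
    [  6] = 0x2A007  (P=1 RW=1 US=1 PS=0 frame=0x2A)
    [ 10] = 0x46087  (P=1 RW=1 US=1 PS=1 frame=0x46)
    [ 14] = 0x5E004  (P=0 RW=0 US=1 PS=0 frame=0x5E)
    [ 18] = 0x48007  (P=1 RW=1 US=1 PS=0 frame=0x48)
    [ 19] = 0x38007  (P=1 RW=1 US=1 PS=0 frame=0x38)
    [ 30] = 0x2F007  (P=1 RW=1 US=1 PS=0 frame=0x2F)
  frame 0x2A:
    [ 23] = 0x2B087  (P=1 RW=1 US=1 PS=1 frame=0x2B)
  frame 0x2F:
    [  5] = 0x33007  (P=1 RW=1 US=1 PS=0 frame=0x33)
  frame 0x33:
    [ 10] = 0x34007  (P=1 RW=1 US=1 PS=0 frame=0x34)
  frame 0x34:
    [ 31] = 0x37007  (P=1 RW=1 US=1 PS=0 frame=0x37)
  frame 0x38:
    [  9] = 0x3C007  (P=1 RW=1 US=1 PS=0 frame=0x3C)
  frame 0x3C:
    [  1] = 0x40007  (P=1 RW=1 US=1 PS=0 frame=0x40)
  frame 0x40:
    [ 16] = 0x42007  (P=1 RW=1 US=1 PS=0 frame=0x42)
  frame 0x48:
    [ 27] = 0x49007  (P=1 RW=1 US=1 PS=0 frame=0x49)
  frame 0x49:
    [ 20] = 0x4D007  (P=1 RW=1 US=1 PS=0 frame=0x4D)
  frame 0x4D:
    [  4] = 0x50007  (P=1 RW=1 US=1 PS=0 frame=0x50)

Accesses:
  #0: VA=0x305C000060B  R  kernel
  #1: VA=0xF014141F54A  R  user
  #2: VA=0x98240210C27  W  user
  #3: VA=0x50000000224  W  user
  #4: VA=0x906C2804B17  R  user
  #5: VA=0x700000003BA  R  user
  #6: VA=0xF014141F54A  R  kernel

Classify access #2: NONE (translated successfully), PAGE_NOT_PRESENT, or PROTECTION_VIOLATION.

Per-access translation:
#0 VA=0x305C000060B (r,kernel):
  [0] read 0x27 idx=6: raw=0x2A007 flags P=1 W=1 U=1 S=0
  [1] read 0x2A idx=23: raw=0x2B087 flags P=1 W=1 U=1 S=1
  ⇒ phys 0x2B60B (huge @L1)  [2 reads]
#1 VA=0xF014141F54A (r,user):
  [0] read 0x27 idx=30: raw=0x2F007 flags P=1 W=1 U=1 S=0
  [1] read 0x2F idx=5: raw=0x33007 flags P=1 W=1 U=1 S=0
  [2] read 0x33 idx=10: raw=0x34007 flags P=1 W=1 U=1 S=0
  [3] read 0x34 idx=31: raw=0x37007 flags P=1 W=1 U=1 S=0
  ⇒ phys 0x3754A  [4 reads]
#2 VA=0x98240210C27 (w,user):
  [0] read 0x27 idx=19: raw=0x38007 flags P=1 W=1 U=1 S=0
  [1] read 0x38 idx=9: raw=0x3C007 flags P=1 W=1 U=1 S=0
  [2] read 0x3C idx=1: raw=0x40007 flags P=1 W=1 U=1 S=0
  [3] read 0x40 idx=16: raw=0x42007 flags P=1 W=1 U=1 S=0
  ⇒ phys 0x42C27  [4 reads]
#3 VA=0x50000000224 (w,user):
  [0] read 0x27 idx=10: raw=0x46087 flags P=1 W=1 U=1 S=1
  ⇒ phys 0x46224 (huge @L0)  [1 reads]
#4 VA=0x906C2804B17 (r,user):
  [0] read 0x27 idx=18: raw=0x48007 flags P=1 W=1 U=1 S=0
  [1] read 0x48 idx=27: raw=0x49007 flags P=1 W=1 U=1 S=0
  [2] read 0x49 idx=20: raw=0x4D007 flags P=1 W=1 U=1 S=0
  [3] read 0x4D idx=4: raw=0x50007 flags P=1 W=1 U=1 S=0
  ⇒ phys 0x50B17  [4 reads]
#5 VA=0x700000003BA (r,user):
  [0] read 0x27 idx=14: raw=0x5E004 flags P=0 W=0 U=1 S=0
  ✗ PAGE_NOT_PRESENT  [1 reads]
#6 VA=0xF014141F54A (r,kernel):
  TLB hit vpn=0xF014141F → PA=0x3754A

Access #2 fault: NONE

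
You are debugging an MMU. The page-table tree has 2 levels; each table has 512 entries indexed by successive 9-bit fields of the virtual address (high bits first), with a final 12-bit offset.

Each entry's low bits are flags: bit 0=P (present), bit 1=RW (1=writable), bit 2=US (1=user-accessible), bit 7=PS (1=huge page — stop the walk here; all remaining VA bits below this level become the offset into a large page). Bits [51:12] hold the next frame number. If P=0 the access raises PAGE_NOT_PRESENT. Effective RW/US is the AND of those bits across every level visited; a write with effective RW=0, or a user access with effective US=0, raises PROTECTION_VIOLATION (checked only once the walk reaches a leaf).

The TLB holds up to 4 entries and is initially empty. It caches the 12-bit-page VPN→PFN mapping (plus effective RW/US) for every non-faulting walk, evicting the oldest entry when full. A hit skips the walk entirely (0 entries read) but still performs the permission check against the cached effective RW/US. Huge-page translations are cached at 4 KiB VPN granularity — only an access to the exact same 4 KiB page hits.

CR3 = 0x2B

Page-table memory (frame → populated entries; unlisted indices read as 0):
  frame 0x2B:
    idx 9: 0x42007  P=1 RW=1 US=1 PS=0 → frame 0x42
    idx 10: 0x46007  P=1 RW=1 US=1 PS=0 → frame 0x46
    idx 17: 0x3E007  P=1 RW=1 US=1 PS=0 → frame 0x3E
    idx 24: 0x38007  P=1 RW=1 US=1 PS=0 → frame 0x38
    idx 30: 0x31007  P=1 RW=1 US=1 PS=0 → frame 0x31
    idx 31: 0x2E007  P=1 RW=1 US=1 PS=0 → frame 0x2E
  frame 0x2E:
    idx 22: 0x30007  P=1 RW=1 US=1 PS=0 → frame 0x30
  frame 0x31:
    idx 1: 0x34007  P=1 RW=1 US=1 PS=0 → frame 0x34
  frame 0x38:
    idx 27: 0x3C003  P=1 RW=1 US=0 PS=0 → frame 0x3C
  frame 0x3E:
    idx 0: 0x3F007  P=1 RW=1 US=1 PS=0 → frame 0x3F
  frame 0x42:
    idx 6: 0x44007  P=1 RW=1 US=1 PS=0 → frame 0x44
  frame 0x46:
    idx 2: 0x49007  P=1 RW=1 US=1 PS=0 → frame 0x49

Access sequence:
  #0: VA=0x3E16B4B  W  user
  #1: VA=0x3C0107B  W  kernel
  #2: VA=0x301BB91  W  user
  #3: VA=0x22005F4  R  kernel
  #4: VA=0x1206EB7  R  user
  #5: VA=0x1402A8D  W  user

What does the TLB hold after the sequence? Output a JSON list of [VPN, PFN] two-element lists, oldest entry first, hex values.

Walk each access:
#0 VA=0x3E16B4B (w,user):
  L0: frame=0x2B idx=31 entry=0x2E007 [P=1 RW=1 US=1 PS=0]
  L1: frame=0x2E idx=22 entry=0x30007 [P=1 RW=1 US=1 PS=0]
  ⇒ phys 0x30B4B  [2 reads]
#1 VA=0x3C0107B (w,kernel):
  L0: frame=0x2B idx=30 entry=0x31007 [P=1 RW=1 US=1 PS=0]
  L1: frame=0x31 idx=1 entry=0x34007 [P=1 RW=1 US=1 PS=0]
  ⇒ phys 0x3407B  [2 reads]
#2 VA=0x301BB91 (w,user):
  L0: frame=0x2B idx=24 entry=0x38007 [P=1 RW=1 US=1 PS=0]
  L1: frame=0x38 idx=27 entry=0x3C003 [P=1 RW=1 US=0 PS=0]
  → PROTECTION_VIOLATION  (2 entries read)
#3 VA=0x22005F4 (r,kernel):
  L0: frame=0x2B idx=17 entry=0x3E007 [P=1 RW=1 US=1 PS=0]
  L1: frame=0x3E idx=0 entry=0x3F007 [P=1 RW=1 US=1 PS=0]
  ⇒ phys 0x3F5F4  [2 reads]
#4 VA=0x1206EB7 (r,user):
  L0: frame=0x2B idx=9 entry=0x42007 [P=1 RW=1 US=1 PS=0]
  L1: frame=0x42 idx=6 entry=0x44007 [P=1 RW=1 US=1 PS=0]
  ⇒ phys 0x44EB7  [2 reads]
#5 VA=0x1402A8D (w,user):
  L0: frame=0x2B idx=10 entry=0x46007 [P=1 RW=1 US=1 PS=0]
  L1: frame=0x46 idx=2 entry=0x49007 [P=1 RW=1 US=1 PS=0]
  ⇒ phys 0x49A8D  [2 reads]

TLB: [["0x3C01", "0x34"], ["0x2200", "0x3F"], ["0x1206", "0x44"], ["0x1402", "0x49"]]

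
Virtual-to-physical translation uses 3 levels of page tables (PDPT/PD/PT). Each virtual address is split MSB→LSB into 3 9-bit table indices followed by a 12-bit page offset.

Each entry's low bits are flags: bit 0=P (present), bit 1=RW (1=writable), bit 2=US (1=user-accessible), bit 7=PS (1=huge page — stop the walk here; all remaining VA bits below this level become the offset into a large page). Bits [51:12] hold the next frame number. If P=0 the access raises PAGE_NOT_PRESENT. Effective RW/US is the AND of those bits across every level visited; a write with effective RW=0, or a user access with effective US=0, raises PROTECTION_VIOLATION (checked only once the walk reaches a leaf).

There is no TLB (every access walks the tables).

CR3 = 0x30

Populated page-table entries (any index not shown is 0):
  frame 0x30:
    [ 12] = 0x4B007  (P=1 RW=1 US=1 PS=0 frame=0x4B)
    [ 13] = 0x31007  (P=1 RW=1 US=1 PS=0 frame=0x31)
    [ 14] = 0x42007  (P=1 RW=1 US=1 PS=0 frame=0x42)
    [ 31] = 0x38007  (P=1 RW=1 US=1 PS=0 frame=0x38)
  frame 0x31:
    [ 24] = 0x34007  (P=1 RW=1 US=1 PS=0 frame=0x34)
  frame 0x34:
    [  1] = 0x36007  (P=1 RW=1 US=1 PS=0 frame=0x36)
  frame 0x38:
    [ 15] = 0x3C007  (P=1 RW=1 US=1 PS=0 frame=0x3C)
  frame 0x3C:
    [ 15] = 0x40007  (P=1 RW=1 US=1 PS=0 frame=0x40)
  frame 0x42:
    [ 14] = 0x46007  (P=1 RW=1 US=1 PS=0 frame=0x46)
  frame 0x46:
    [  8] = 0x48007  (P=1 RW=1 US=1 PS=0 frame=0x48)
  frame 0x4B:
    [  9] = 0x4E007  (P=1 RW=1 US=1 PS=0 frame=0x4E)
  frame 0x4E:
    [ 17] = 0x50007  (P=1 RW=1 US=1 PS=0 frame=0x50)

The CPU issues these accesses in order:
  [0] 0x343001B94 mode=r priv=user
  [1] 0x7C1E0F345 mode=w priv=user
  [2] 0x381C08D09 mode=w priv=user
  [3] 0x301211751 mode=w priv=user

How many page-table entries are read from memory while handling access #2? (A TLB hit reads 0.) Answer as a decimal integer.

Per-access translation:
#0 VA=0x343001B94 (r,user):
  L0 @0x30[13] → 0x31007  P=1,RW=1,US=1,PS=0
  L1 @0x31[24] → 0x34007  P=1,RW=1,US=1,PS=0
  L2 @0x34[1] → 0x36007  P=1,RW=1,US=1,PS=0
  ✓ 0x36B94  — 3 lookups
#1 VA=0x7C1E0F345 (w,user):
  L0 @0x30[31] → 0x38007  P=1,RW=1,US=1,PS=0
  L1 @0x38[15] → 0x3C007  P=1,RW=1,US=1,PS=0
  L2 @0x3C[15] → 0x40007  P=1,RW=1,US=1,PS=0
  ✓ 0x40345  — 3 lookups
#2 VA=0x381C08D09 (w,user):
  L0 @0x30[14] → 0x42007  P=1,RW=1,US=1,PS=0
  L1 @0x42[14] → 0x46007  P=1,RW=1,US=1,PS=0
  L2 @0x46[8] → 0x48007  P=1,RW=1,US=1,PS=0
  ✓ 0x48D09  — 3 lookups
#3 VA=0x301211751 (w,user):
  L0 @0x30[12] → 0x4B007  P=1,RW=1,US=1,PS=0
  L1 @0x4B[9] → 0x4E007  P=1,RW=1,US=1,PS=0
  L2 @0x4E[17] → 0x50007  P=1,RW=1,US=1,PS=0
  ✓ 0x50751  — 3 lookups

Entries read for #2: 3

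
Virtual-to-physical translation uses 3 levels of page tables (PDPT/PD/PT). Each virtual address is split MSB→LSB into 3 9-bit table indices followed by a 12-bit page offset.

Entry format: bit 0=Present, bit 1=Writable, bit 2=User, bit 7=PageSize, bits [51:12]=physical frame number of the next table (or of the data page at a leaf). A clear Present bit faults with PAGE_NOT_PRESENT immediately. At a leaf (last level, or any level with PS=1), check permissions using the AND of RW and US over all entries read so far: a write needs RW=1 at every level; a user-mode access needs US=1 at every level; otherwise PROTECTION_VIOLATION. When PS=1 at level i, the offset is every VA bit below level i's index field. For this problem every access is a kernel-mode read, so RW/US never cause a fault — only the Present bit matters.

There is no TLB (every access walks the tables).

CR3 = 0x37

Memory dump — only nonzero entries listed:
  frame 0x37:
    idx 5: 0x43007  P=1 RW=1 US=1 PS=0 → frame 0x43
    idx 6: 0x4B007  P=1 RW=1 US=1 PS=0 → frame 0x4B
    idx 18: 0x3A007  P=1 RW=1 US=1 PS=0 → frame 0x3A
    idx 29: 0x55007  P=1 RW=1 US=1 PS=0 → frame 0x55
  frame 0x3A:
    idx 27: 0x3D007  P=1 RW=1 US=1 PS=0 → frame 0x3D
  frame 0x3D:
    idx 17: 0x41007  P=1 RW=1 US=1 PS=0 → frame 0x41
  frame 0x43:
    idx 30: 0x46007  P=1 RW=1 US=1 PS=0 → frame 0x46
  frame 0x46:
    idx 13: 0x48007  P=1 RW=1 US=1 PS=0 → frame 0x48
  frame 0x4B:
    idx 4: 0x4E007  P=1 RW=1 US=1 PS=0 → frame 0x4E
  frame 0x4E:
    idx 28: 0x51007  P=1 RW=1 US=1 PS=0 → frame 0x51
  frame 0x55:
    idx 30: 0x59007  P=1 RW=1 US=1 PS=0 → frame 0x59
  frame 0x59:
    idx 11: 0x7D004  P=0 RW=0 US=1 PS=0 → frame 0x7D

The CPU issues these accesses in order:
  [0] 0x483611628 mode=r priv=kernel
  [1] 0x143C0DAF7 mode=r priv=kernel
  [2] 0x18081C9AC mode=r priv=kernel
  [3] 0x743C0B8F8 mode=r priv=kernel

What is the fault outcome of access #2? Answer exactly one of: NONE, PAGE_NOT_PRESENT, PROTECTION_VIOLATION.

Trace:
#0 VA=0x483611628 (r,kernel):
  lvl0: tbl 0x37, slot 18 ⇒ 0x3A007 (P1/RW1/US1/PS0)
  lvl1: tbl 0x3A, slot 27 ⇒ 0x3D007 (P1/RW1/US1/PS0)
  lvl2: tbl 0x3D, slot 17 ⇒ 0x41007 (P1/RW1/US1/PS0)
  ✓ 0x41628  — 3 lookups
#1 VA=0x143C0DAF7 (r,kernel):
  lvl0: tbl 0x37, slot 5 ⇒ 0x43007 (P1/RW1/US1/PS0)
  lvl1: tbl 0x43, slot 30 ⇒ 0x46007 (P1/RW1/US1/PS0)
  lvl2: tbl 0x46, slot 13 ⇒ 0x48007 (P1/RW1/US1/PS0)
  ✓ 0x48AF7  — 3 lookups
#2 VA=0x18081C9AC (r,kernel):
  lvl0: tbl 0x37, slot 6 ⇒ 0x4B007 (P1/RW1/US1/PS0)
  lvl1: tbl 0x4B, slot 4 ⇒ 0x4E007 (P1/RW1/US1/PS0)
  lvl2: tbl 0x4E, slot 28 ⇒ 0x51007 (P1/RW1/US1/PS0)
  ✓ 0x519AC  — 3 lookups
#3 VA=0x743C0B8F8 (r,kernel):
  lvl0: tbl 0x37, slot 29 ⇒ 0x55007 (P1/RW1/US1/PS0)
  lvl1: tbl 0x55, slot 30 ⇒ 0x59007 (P1/RW1/US1/PS0)
  lvl2: tbl 0x59, slot 11 ⇒ 0x7D004 (P0/RW0/US1/PS0)
  → PAGE_NOT_PRESENT  (3 entries read)

Access #2 fault: NONE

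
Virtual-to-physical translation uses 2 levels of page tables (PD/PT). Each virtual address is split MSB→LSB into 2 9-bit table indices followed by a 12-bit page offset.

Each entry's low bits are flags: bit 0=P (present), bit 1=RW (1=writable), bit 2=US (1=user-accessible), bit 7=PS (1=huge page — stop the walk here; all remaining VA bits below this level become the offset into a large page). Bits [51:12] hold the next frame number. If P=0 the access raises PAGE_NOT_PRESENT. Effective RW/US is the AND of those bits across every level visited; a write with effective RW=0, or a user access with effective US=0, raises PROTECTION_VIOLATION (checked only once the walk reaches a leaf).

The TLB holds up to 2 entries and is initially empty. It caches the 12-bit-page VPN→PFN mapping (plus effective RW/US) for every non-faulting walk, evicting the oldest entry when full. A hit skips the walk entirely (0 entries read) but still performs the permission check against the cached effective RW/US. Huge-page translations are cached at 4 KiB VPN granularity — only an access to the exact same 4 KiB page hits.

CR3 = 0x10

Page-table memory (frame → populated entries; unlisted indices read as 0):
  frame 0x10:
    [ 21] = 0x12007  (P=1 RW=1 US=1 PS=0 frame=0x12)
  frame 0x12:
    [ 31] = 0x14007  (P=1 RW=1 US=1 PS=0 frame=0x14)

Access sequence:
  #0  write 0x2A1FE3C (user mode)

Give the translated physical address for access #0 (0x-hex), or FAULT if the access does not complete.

Per-access translation:
#0 VA=0x2A1FE3C (w,user):
  L0 @0x10[21] → 0x12007  P=1,RW=1,US=1,PS=0
  L1 @0x12[31] → 0x14007  P=1,RW=1,US=1,PS=0
  ✓ 0x14E3C  — 2 lookups

Access #0 PA: 0x14E3C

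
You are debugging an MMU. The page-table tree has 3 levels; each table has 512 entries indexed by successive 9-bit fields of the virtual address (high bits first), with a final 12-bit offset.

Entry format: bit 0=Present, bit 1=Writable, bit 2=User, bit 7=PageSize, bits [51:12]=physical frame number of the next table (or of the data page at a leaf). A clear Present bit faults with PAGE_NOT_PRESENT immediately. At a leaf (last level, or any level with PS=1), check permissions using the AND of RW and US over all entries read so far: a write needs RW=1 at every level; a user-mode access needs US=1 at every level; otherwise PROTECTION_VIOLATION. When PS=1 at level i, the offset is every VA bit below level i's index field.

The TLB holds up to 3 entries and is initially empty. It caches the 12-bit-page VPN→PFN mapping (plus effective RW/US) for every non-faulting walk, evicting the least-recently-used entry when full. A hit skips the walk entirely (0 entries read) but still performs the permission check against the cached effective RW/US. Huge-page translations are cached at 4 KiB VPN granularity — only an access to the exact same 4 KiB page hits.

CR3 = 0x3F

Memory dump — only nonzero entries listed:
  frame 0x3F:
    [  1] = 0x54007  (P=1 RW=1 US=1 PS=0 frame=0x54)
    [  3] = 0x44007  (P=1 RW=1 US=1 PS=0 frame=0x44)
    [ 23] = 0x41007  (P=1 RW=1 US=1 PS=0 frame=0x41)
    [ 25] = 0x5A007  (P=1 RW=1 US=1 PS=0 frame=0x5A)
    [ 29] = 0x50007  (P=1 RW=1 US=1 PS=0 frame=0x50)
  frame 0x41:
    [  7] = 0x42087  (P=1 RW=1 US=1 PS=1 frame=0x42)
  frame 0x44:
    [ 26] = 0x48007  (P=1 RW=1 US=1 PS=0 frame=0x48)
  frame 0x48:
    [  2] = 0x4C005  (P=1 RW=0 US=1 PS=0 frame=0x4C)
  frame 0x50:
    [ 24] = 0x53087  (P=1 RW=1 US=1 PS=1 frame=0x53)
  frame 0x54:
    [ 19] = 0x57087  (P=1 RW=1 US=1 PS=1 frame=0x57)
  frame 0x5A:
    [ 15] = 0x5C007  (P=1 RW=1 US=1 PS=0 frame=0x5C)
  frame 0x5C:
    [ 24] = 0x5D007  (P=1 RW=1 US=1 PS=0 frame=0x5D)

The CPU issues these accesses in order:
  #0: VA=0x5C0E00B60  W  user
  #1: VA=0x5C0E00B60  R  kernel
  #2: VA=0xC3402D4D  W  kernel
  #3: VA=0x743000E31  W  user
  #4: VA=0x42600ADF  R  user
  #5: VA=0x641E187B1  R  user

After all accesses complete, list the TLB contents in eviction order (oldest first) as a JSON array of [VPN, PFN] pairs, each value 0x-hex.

Per-access translation:
#0 VA=0x5C0E00B60 (w,user):
  lvl0: tbl 0x3F, slot 23 ⇒ 0x41007 (P1/RW1/US1/PS0)
  lvl1: tbl 0x41, slot 7 ⇒ 0x42087 (P1/RW1/US1/PS1)
  ✓ 0x42B60 (huge @L1)  — 2 lookups
#1 VA=0x5C0E00B60 (r,kernel):
  TLB hit vpn=0x5C0E00 → PA=0x42B60
#2 VA=0xC3402D4D (w,kernel):
  lvl0: tbl 0x3F, slot 3 ⇒ 0x44007 (P1/RW1/US1/PS0)
  lvl1: tbl 0x44, slot 26 ⇒ 0x48007 (P1/RW1/US1/PS0)
  lvl2: tbl 0x48, slot 2 ⇒ 0x4C005 (P1/RW0/US1/PS0)
  ⇒ fault: PROTECTION_VIOLATION  — 3 lookups
#3 VA=0x743000E31 (w,user):
  lvl0: tbl 0x3F, slot 29 ⇒ 0x50007 (P1/RW1/US1/PS0)
  lvl1: tbl 0x50, slot 24 ⇒ 0x53087 (P1/RW1/US1/PS1)
  ✓ 0x53E31 (huge @L1)  — 2 lookups
#4 VA=0x42600ADF (r,user):
  lvl0: tbl 0x3F, slot 1 ⇒ 0x54007 (P1/RW1/US1/PS0)
  lvl1: tbl 0x54, slot 19 ⇒ 0x57087 (P1/RW1/US1/PS1)
  ✓ 0x57ADF (huge @L1)  — 2 lookups
#5 VA=0x641E187B1 (r,user):
  lvl0: tbl 0x3F, slot 25 ⇒ 0x5A007 (P1/RW1/US1/PS0)
  lvl1: tbl 0x5A, slot 15 ⇒ 0x5C007 (P1/RW1/US1/PS0)
  lvl2: tbl 0x5C, slot 24 ⇒ 0x5D007 (P1/RW1/US1/PS0)
  ✓ 0x5D7B1  — 3 lookups

TLB: [["0x743000", "0x53"], ["0x42600", "0x57"], ["0x641E18", "0x5D"]]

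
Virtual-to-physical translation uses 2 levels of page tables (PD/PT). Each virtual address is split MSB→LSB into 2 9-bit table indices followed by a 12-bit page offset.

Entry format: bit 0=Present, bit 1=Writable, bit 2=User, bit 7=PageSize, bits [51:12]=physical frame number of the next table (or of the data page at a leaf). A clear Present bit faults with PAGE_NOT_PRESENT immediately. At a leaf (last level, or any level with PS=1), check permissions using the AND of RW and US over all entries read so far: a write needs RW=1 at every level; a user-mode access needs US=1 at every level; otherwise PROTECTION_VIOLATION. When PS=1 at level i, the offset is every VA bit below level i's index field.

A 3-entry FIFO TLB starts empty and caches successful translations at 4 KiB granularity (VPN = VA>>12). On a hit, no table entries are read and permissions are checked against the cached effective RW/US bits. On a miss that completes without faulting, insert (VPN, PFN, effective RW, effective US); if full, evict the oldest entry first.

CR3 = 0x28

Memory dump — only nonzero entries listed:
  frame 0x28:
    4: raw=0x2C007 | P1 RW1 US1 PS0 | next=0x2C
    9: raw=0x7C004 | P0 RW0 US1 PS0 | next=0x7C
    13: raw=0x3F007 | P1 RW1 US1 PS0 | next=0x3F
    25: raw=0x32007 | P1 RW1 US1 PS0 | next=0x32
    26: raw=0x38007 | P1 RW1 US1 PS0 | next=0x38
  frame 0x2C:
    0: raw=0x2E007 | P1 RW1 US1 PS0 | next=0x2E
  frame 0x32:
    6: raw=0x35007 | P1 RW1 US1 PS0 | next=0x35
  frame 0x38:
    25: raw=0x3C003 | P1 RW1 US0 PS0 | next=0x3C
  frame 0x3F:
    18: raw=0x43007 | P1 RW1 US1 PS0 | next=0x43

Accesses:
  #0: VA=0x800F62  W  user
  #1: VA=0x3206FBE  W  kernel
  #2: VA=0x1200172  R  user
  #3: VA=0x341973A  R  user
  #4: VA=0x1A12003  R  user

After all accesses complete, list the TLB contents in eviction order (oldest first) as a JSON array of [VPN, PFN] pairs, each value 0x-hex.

Walk each access:
#0 VA=0x800F62 (w,user):
  lvl0: tbl 0x28, slot 4 ⇒ 0x2C007 (P1/RW1/US1/PS0)
  lvl1: tbl 0x2C, slot 0 ⇒ 0x2E007 (P1/RW1/US1/PS0)
  ✓ 0x2EF62  — 2 lookups
#1 VA=0x3206FBE (w,kernel):
  lvl0: tbl 0x28, slot 25 ⇒ 0x32007 (P1/RW1/US1/PS0)
  lvl1: tbl 0x32, slot 6 ⇒ 0x35007 (P1/RW1/US1/PS0)
  ✓ 0x35FBE  — 2 lookups
#2 VA=0x1200172 (r,user):
  lvl0: tbl 0x28, slot 9 ⇒ 0x7C004 (P0/RW0/US1/PS0)
  ⇒ fault: PAGE_NOT_PRESENT  — 1 lookups
#3 VA=0x341973A (r,user):
  lvl0: tbl 0x28, slot 26 ⇒ 0x38007 (P1/RW1/US1/PS0)
  lvl1: tbl 0x38, slot 25 ⇒ 0x3C003 (P1/RW1/US0/PS0)
  ⇒ fault: PROTECTION_VIOLATION  — 2 lookups
#4 VA=0x1A12003 (r,user):
  lvl0: tbl 0x28, slot 13 ⇒ 0x3F007 (P1/RW1/US1/PS0)
  lvl1: tbl 0x3F, slot 18 ⇒ 0x43007 (P1/RW1/US1/PS0)
  ✓ 0x43003  — 2 lookups

TLB: [["0x800", "0x2E"], ["0x3206", "0x35"], ["0x1A12", "0x43"]]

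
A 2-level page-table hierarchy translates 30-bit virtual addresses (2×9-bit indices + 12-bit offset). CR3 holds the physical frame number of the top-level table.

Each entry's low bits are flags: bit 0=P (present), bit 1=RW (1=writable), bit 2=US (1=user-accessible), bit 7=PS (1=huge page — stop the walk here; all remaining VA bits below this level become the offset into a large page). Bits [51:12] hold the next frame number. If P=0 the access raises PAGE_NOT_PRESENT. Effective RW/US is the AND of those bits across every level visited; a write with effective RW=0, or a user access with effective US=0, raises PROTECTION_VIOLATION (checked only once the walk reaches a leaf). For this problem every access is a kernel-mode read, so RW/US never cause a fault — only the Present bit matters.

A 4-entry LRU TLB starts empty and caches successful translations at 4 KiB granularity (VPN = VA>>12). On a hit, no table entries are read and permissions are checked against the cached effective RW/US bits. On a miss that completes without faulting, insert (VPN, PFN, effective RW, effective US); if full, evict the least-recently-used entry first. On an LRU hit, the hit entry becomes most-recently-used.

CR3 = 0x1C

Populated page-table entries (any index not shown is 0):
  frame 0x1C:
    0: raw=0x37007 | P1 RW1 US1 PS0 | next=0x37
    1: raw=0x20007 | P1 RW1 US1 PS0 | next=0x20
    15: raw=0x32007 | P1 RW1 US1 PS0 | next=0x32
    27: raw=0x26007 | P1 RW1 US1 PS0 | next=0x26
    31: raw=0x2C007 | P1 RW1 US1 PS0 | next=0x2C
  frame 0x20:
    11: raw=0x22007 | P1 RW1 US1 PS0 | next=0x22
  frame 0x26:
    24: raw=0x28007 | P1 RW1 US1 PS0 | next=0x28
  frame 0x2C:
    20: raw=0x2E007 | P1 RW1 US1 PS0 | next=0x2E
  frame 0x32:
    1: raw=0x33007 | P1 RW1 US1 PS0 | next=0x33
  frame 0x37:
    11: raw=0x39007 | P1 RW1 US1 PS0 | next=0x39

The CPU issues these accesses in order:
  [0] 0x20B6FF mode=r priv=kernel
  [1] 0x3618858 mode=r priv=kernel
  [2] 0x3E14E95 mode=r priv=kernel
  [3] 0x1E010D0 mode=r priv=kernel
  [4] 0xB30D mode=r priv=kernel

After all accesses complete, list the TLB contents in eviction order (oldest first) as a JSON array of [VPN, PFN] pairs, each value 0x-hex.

Per-access translation:
#0 VA=0x20B6FF (r,kernel):
  L0 @0x1C[1] → 0x20007  P=1,RW=1,US=1,PS=0
  L1 @0x20[11] → 0x22007  P=1,RW=1,US=1,PS=0
  ⇒ phys 0x226FF  [2 reads]
#1 VA=0x3618858 (r,kernel):
  L0 @0x1C[27] → 0x26007  P=1,RW=1,US=1,PS=0
  L1 @0x26[24] → 0x28007  P=1,RW=1,US=1,PS=0
  ⇒ phys 0x28858  [2 reads]
#2 VA=0x3E14E95 (r,kernel):
  L0 @0x1C[31] → 0x2C007  P=1,RW=1,US=1,PS=0
  L1 @0x2C[20] → 0x2E007  P=1,RW=1,US=1,PS=0
  ⇒ phys 0x2EE95  [2 reads]
#3 VA=0x1E010D0 (r,kernel):
  L0 @0x1C[15] → 0x32007  P=1,RW=1,US=1,PS=0
  L1 @0x32[1] → 0x33007  P=1,RW=1,US=1,PS=0
  ⇒ phys 0x330D0  [2 reads]
#4 VA=0xB30D (r,kernel):
  L0 @0x1C[0] → 0x37007  P=1,RW=1,US=1,PS=0
  L1 @0x37[11] → 0x39007  P=1,RW=1,US=1,PS=0
  ⇒ phys 0x3930D  [2 reads]

TLB: [["0x3618", "0x28"], ["0x3E14", "0x2E"], ["0x1E01", "0x33"], ["0xB", "0x39"]]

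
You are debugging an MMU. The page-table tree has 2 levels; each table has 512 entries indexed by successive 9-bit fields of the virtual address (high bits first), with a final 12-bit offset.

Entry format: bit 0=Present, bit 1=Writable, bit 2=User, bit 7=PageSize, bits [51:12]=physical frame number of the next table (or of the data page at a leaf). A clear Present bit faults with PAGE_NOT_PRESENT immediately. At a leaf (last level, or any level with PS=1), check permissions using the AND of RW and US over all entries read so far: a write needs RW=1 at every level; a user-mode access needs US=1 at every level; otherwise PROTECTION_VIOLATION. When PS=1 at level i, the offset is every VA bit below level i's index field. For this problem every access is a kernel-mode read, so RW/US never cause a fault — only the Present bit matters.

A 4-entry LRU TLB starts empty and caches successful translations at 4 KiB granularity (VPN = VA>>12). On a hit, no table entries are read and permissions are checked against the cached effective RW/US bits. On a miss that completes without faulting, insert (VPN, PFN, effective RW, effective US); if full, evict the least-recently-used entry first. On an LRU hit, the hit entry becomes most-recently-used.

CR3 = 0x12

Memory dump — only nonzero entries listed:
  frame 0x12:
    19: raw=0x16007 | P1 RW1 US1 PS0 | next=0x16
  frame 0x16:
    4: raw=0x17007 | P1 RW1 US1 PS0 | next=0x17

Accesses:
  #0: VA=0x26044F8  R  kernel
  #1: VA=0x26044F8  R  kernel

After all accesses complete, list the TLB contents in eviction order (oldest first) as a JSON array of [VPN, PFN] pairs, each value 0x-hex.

Trace:
#0 VA=0x26044F8 (r,kernel):
  L0 @0x12[19] → 0x16007  P=1,RW=1,US=1,PS=0
  L1 @0x16[4] → 0x17007  P=1,RW=1,US=1,PS=0
  → PA=0x174F8  (2 entries read)
#1 VA=0x26044F8 (r,kernel):
  TLB hit vpn=0x2604 → PA=0x174F8

TLB: [["0x2604", "0x17"]]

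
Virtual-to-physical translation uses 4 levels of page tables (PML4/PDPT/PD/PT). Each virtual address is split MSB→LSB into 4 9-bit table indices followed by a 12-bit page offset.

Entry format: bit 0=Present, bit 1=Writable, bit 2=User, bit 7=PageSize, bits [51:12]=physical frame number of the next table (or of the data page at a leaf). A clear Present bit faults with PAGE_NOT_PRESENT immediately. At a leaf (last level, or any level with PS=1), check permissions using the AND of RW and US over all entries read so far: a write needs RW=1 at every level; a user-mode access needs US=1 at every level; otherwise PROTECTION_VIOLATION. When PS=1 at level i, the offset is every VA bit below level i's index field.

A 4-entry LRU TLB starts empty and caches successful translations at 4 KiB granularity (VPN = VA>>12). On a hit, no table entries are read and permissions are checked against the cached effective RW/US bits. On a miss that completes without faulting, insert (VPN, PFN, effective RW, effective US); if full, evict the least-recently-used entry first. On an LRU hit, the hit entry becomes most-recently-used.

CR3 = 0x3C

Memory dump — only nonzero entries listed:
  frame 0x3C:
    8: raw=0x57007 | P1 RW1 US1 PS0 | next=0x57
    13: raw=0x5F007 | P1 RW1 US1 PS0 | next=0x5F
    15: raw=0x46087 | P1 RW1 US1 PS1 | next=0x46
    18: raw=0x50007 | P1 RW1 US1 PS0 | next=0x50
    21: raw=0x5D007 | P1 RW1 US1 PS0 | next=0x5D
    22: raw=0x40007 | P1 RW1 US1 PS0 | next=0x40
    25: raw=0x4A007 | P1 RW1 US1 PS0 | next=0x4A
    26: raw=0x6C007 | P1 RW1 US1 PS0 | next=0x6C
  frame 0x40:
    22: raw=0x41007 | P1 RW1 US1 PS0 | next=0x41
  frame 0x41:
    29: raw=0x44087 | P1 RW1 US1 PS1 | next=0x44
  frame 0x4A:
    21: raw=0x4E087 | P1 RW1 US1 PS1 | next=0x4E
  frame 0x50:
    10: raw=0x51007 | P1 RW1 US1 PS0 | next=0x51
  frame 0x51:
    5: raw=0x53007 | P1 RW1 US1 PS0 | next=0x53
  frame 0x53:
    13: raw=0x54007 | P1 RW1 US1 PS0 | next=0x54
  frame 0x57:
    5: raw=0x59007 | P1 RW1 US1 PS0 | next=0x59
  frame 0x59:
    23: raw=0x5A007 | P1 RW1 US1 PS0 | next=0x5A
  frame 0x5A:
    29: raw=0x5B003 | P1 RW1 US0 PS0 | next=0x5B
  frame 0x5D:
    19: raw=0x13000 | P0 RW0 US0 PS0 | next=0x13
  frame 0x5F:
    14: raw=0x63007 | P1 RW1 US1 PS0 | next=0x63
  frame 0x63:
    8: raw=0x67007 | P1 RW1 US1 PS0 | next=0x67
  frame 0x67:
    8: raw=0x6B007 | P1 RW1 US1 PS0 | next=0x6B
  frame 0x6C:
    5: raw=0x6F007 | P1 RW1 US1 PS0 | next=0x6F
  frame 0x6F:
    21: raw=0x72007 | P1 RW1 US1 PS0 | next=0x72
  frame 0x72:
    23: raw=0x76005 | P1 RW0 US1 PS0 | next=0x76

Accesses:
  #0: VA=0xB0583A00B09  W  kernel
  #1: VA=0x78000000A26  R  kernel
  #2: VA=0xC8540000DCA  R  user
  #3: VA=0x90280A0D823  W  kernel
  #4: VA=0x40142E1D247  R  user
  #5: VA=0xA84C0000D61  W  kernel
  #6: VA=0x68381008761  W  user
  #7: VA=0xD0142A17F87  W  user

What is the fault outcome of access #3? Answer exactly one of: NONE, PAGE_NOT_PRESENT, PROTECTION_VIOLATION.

Trace:
#0 VA=0xB0583A00B09 (w,kernel):
  L0 @0x3C[22] → 0x40007  P=1,RW=1,US=1,PS=0
  L1 @0x40[22] → 0x41007  P=1,RW=1,US=1,PS=0
  L2 @0x41[29] → 0x44087  P=1,RW=1,US=1,PS=1
  ✓ 0x44B09 (huge @L2)  — 3 lookups
#1 VA=0x78000000A26 (r,kernel):
  L0 @0x3C[15] → 0x46087  P=1,RW=1,US=1,PS=1
  ✓ 0x46A26 (huge @L0)  — 1 lookups
#2 VA=0xC8540000DCA (r,user):
  L0 @0x3C[25] → 0x4A007  P=1,RW=1,US=1,PS=0
  L1 @0x4A[21] → 0x4E087  P=1,RW=1,US=1,PS=1
  ✓ 0x4EDCA (huge @L1)  — 2 lookups
#3 VA=0x90280A0D823 (w,kernel):
  L0 @0x3C[18] → 0x50007  P=1,RW=1,US=1,PS=0
  L1 @0x50[10] → 0x51007  P=1,RW=1,US=1,PS=0
  L2 @0x51[5] → 0x53007  P=1,RW=1,US=1,PS=0
  L3 @0x53[13] → 0x54007  P=1,RW=1,US=1,PS=0
  ✓ 0x54823  — 4 lookups
#4 VA=0x40142E1D247 (r,user):
  L0 @0x3C[8] → 0x57007  P=1,RW=1,US=1,PS=0
  L1 @0x57[5] → 0x59007  P=1,RW=1,US=1,PS=0
  L2 @0x59[23] → 0x5A007  P=1,RW=1,US=1,PS=0
  L3 @0x5A[29] → 0x5B003  P=1,RW=1,US=0,PS=0
  → PROTECTION_VIOLATION  (4 entries read)
#5 VA=0xA84C0000D61 (w,kernel):
  L0 @0x3C[21] → 0x5D007  P=1,RW=1,US=1,PS=0
  L1 @0x5D[19] → 0x13000  P=0,RW=0,US=0,PS=0
  → PAGE_NOT_PRESENT  (2 entries read)
#6 VA=0x68381008761 (w,user):
  L0 @0x3C[13] → 0x5F007  P=1,RW=1,US=1,PS=0
  L1 @0x5F[14] → 0x63007  P=1,RW=1,US=1,PS=0
  L2 @0x63[8] → 0x67007  P=1,RW=1,US=1,PS=0
  L3 @0x67[8] → 0x6B007  P=1,RW=1,US=1,PS=0
  ✓ 0x6B761  — 4 lookups
#7 VA=0xD0142A17F87 (w,user):
  L0 @0x3C[26] → 0x6C007  P=1,RW=1,US=1,PS=0
  L1 @0x6C[5] → 0x6F007  P=1,RW=1,US=1,PS=0
  L2 @0x6F[21] → 0x72007  P=1,RW=1,US=1,PS=0
  L3 @0x72[23] → 0x76005  P=1,RW=0,US=1,PS=0
  → PROTECTION_VIOLATION  (4 entries read)

Access #3 fault: NONE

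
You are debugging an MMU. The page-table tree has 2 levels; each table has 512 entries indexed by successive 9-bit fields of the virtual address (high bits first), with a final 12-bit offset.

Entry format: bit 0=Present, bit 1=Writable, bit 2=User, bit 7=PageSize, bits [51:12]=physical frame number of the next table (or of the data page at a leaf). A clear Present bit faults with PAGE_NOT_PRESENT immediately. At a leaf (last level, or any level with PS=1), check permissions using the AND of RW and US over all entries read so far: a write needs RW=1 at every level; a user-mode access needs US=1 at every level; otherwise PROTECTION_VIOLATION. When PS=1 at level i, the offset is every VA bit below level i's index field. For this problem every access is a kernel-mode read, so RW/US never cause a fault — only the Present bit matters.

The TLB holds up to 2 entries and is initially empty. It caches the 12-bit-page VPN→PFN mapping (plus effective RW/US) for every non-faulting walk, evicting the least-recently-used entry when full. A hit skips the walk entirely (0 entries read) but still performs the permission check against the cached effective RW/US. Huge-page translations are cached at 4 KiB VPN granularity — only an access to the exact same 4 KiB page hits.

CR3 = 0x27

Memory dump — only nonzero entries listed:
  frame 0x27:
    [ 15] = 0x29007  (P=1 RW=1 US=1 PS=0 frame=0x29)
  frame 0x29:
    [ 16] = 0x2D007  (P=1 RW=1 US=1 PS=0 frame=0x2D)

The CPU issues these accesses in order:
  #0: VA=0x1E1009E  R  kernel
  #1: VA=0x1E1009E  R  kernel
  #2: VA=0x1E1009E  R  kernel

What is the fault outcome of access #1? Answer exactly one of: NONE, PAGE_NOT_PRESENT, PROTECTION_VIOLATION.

Per-access translation:
#0 VA=0x1E1009E (r,kernel):
  L0: frame=0x27 idx=15 entry=0x29007 [P=1 RW=1 US=1 PS=0]
  L1: frame=0x29 idx=16 entry=0x2D007 [P=1 RW=1 US=1 PS=0]
  → PA=0x2D09E  (2 entries read)
#1 VA=0x1E1009E (r,kernel):
  TLB hit vpn=0x1E10 → PA=0x2D09E
#2 VA=0x1E1009E (r,kernel):
  TLB hit vpn=0x1E10 → PA=0x2D09E

Access #1 fault: NONE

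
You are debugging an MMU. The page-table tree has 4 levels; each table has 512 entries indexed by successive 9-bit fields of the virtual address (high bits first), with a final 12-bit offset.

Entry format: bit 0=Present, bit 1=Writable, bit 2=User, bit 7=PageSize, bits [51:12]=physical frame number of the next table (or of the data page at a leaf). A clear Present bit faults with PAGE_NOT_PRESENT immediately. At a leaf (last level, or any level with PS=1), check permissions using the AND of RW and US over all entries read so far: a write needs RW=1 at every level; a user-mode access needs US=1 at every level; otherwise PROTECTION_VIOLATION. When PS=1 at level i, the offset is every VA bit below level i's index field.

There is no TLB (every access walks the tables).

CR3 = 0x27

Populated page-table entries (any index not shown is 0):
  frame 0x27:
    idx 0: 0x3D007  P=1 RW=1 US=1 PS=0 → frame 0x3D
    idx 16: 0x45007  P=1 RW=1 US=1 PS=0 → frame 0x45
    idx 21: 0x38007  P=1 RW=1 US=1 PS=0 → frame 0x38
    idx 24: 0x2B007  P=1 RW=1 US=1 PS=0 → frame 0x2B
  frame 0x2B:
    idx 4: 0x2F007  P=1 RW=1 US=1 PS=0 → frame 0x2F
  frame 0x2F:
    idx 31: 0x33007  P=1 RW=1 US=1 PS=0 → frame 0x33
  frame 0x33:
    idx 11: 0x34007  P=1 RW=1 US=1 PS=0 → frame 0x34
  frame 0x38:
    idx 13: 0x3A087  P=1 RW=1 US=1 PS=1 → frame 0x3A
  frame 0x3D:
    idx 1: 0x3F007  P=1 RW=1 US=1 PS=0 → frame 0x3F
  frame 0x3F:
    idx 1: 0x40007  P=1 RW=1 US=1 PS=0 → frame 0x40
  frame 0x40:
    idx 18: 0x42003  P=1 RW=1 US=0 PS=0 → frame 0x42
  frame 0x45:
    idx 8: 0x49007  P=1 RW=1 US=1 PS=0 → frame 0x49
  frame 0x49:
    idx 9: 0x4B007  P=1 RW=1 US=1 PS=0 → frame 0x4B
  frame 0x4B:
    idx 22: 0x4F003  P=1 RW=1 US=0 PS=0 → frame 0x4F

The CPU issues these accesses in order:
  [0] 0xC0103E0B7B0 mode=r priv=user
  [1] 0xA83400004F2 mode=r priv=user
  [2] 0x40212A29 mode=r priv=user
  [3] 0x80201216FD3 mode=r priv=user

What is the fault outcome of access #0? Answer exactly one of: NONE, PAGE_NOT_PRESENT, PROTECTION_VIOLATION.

Trace:
#0 VA=0xC0103E0B7B0 (r,user):
  [0] read 0x27 idx=24: raw=0x2B007 flags P=1 W=1 U=1 S=0
  [1] read 0x2B idx=4: raw=0x2F007 flags P=1 W=1 U=1 S=0
  [2] read 0x2F idx=31: raw=0x33007 flags P=1 W=1 U=1 S=0
  [3] read 0x33 idx=11: raw=0x34007 flags P=1 W=1 U=1 S=0
  ✓ 0x347B0  — 4 lookups
#1 VA=0xA83400004F2 (r,user):
  [0] read 0x27 idx=21: raw=0x38007 flags P=1 W=1 U=1 S=0
  [1] read 0x38 idx=13: raw=0x3A087 flags P=1 W=1 U=1 S=1
  ✓ 0x3A4F2 (huge @L1)  — 2 lookups
#2 VA=0x40212A29 (r,user):
  [0] read 0x27 idx=0: raw=0x3D007 flags P=1 W=1 U=1 S=0
  [1] read 0x3D idx=1: raw=0x3F007 flags P=1 W=1 U=1 S=0
  [2] read 0x3F idx=1: raw=0x40007 flags P=1 W=1 U=1 S=0
  [3] read 0x40 idx=18: raw=0x42003 flags P=1 W=1 U=0 S=0
  ⇒ fault: PROTECTION_VIOLATION  — 4 lookups
#3 VA=0x80201216FD3 (r,user):
  [0] read 0x27 idx=16: raw=0x45007 flags P=1 W=1 U=1 S=0
  [1] read 0x45 idx=8: raw=0x49007 flags P=1 W=1 U=1 S=0
  [2] read 0x49 idx=9: raw=0x4B007 flags P=1 W=1 U=1 S=0
  [3] read 0x4B idx=22: raw=0x4F003 flags P=1 W=1 U=0 S=0
  ⇒ fault: PROTECTION_VIOLATION  — 4 lookups

Access #0 fault: NONE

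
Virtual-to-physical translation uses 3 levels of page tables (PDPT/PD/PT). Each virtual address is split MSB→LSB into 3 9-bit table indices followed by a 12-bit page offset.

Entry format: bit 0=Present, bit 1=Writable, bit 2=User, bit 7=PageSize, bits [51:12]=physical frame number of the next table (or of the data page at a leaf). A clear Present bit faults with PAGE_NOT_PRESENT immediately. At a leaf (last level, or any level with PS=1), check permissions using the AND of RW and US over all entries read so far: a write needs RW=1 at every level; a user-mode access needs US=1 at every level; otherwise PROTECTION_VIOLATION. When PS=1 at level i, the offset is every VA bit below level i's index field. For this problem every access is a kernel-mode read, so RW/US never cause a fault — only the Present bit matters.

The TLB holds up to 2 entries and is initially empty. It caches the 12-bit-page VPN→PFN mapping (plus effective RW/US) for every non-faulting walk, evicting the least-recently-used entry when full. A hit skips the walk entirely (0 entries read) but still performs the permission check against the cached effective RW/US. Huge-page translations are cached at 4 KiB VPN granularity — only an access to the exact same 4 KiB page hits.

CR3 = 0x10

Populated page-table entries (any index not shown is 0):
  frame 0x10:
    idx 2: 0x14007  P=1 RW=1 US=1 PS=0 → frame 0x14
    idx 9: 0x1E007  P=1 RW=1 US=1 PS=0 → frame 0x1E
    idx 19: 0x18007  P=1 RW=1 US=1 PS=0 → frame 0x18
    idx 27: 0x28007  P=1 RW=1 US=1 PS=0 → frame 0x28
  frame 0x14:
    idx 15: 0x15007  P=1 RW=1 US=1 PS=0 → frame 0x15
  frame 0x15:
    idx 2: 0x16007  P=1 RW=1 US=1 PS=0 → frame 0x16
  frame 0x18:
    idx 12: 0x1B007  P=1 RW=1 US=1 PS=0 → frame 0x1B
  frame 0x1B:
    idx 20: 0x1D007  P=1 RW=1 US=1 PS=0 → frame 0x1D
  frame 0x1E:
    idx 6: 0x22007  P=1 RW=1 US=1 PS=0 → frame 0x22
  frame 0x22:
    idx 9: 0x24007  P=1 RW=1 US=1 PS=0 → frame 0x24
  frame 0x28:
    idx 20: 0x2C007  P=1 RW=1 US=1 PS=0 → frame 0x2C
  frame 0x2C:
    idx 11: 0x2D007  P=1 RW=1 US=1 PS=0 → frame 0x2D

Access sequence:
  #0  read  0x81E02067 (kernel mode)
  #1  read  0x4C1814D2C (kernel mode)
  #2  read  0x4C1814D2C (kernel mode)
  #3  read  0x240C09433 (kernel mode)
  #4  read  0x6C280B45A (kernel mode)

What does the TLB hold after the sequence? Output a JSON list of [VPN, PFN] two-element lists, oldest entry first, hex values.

Per-access translation:
#0 VA=0x81E02067 (r,kernel):
  [0] read 0x10 idx=2: raw=0x14007 flags P=1 W=1 U=1 S=0
  [1] read 0x14 idx=15: raw=0x15007 flags P=1 W=1 U=1 S=0
  [2] read 0x15 idx=2: raw=0x16007 flags P=1 W=1 U=1 S=0
  ⇒ phys 0x16067  [3 reads]
#1 VA=0x4C1814D2C (r,kernel):
  [0] read 0x10 idx=19: raw=0x18007 flags P=1 W=1 U=1 S=0
  [1] read 0x18 idx=12: raw=0x1B007 flags P=1 W=1 U=1 S=0
  [2] read 0x1B idx=20: raw=0x1D007 flags P=1 W=1 U=1 S=0
  ⇒ phys 0x1DD2C  [3 reads]
#2 VA=0x4C1814D2C (r,kernel):
  TLB hit vpn=0x4C1814 → PA=0x1DD2C
#3 VA=0x240C09433 (r,kernel):
  [0] read 0x10 idx=9: raw=0x1E007 flags P=1 W=1 U=1 S=0
  [1] read 0x1E idx=6: raw=0x22007 flags P=1 W=1 U=1 S=0
  [2] read 0x22 idx=9: raw=0x24007 flags P=1 W=1 U=1 S=0
  ⇒ phys 0x24433  [3 reads]
#4 VA=0x6C280B45A (r,kernel):
  [0] read 0x10 idx=27: raw=0x28007 flags P=1 W=1 U=1 S=0
  [1] read 0x28 idx=20: raw=0x2C007 flags P=1 W=1 U=1 S=0
  [2] read 0x2C idx=11: raw=0x2D007 flags P=1 W=1 U=1 S=0
  ⇒ phys 0x2D45A  [3 reads]

TLB: [["0x240C09", "0x24"], ["0x6C280B", "0x2D"]]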